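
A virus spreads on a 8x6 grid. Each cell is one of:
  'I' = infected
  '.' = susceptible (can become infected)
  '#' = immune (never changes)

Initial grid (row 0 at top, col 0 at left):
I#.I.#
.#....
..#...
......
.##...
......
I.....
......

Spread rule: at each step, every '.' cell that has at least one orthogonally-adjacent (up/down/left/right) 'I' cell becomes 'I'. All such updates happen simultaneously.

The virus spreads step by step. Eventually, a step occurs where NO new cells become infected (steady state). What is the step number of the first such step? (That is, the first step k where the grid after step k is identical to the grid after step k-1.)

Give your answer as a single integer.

Step 0 (initial): 3 infected
Step 1: +7 new -> 10 infected
Step 2: +8 new -> 18 infected
Step 3: +8 new -> 26 infected
Step 4: +8 new -> 34 infected
Step 5: +5 new -> 39 infected
Step 6: +3 new -> 42 infected
Step 7: +0 new -> 42 infected

Answer: 7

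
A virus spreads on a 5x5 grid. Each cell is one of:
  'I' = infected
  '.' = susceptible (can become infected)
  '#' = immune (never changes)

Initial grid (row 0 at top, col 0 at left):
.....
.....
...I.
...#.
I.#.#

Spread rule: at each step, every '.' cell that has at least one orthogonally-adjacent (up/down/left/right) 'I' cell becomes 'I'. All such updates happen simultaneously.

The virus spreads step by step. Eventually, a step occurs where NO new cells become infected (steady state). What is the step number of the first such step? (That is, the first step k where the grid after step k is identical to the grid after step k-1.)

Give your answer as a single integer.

Step 0 (initial): 2 infected
Step 1: +5 new -> 7 infected
Step 2: +8 new -> 15 infected
Step 3: +4 new -> 19 infected
Step 4: +2 new -> 21 infected
Step 5: +0 new -> 21 infected

Answer: 5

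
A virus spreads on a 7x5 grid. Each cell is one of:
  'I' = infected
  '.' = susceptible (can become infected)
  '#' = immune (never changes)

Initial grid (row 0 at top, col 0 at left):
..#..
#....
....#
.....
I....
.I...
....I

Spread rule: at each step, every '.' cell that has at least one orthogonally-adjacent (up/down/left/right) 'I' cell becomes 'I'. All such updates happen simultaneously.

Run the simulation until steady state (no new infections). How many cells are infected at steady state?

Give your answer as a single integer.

Step 0 (initial): 3 infected
Step 1: +7 new -> 10 infected
Step 2: +7 new -> 17 infected
Step 3: +4 new -> 21 infected
Step 4: +3 new -> 24 infected
Step 5: +3 new -> 27 infected
Step 6: +2 new -> 29 infected
Step 7: +2 new -> 31 infected
Step 8: +1 new -> 32 infected
Step 9: +0 new -> 32 infected

Answer: 32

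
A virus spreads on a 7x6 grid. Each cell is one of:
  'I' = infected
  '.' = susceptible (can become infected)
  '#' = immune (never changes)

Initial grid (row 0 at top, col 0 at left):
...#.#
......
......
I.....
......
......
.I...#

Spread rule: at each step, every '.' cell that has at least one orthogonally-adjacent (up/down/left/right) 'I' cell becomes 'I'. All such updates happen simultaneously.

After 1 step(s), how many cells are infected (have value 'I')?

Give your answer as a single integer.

Answer: 8

Derivation:
Step 0 (initial): 2 infected
Step 1: +6 new -> 8 infected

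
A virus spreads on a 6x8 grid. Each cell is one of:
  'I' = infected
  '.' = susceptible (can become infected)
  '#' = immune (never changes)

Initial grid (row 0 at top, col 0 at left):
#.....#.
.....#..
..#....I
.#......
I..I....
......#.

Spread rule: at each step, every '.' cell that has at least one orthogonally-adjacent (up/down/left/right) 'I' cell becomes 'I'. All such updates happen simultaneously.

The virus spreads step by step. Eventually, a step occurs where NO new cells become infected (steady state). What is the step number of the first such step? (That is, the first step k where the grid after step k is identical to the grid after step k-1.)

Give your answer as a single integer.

Step 0 (initial): 3 infected
Step 1: +10 new -> 13 infected
Step 2: +13 new -> 26 infected
Step 3: +8 new -> 34 infected
Step 4: +4 new -> 38 infected
Step 5: +3 new -> 41 infected
Step 6: +1 new -> 42 infected
Step 7: +0 new -> 42 infected

Answer: 7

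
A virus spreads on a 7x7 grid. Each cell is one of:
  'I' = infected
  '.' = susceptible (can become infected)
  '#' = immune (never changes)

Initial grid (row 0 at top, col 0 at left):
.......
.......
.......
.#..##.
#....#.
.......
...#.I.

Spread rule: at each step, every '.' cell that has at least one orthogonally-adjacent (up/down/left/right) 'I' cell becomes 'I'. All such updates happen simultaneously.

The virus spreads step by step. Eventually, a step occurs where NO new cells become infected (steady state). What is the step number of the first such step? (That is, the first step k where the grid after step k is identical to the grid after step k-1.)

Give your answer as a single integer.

Step 0 (initial): 1 infected
Step 1: +3 new -> 4 infected
Step 2: +2 new -> 6 infected
Step 3: +3 new -> 9 infected
Step 4: +3 new -> 12 infected
Step 5: +5 new -> 17 infected
Step 6: +7 new -> 24 infected
Step 7: +6 new -> 30 infected
Step 8: +5 new -> 35 infected
Step 9: +4 new -> 39 infected
Step 10: +3 new -> 42 infected
Step 11: +1 new -> 43 infected
Step 12: +0 new -> 43 infected

Answer: 12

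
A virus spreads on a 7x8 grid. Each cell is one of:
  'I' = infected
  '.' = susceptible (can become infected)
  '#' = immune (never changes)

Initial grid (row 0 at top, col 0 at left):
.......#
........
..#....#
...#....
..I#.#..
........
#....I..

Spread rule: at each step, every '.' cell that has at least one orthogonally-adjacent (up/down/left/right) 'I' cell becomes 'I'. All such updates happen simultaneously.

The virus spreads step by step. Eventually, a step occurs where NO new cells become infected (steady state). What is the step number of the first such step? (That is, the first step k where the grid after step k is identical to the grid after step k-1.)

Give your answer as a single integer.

Step 0 (initial): 2 infected
Step 1: +6 new -> 8 infected
Step 2: +9 new -> 17 infected
Step 3: +7 new -> 24 infected
Step 4: +5 new -> 29 infected
Step 5: +7 new -> 36 infected
Step 6: +7 new -> 43 infected
Step 7: +5 new -> 48 infected
Step 8: +1 new -> 49 infected
Step 9: +0 new -> 49 infected

Answer: 9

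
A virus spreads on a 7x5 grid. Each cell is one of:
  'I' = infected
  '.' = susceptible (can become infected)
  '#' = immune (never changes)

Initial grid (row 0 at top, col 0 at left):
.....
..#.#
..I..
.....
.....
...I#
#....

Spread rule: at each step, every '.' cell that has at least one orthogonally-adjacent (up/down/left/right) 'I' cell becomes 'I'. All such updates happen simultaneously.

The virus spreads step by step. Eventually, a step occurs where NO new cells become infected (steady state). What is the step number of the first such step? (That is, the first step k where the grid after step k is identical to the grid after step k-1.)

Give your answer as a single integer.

Answer: 5

Derivation:
Step 0 (initial): 2 infected
Step 1: +6 new -> 8 infected
Step 2: +11 new -> 19 infected
Step 3: +8 new -> 27 infected
Step 4: +4 new -> 31 infected
Step 5: +0 new -> 31 infected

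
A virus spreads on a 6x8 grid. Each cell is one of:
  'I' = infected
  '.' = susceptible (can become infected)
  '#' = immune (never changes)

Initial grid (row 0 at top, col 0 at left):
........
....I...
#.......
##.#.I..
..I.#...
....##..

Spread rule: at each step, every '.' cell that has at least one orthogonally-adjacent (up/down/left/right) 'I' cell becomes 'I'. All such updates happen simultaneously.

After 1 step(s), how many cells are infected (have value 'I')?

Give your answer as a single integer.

Answer: 15

Derivation:
Step 0 (initial): 3 infected
Step 1: +12 new -> 15 infected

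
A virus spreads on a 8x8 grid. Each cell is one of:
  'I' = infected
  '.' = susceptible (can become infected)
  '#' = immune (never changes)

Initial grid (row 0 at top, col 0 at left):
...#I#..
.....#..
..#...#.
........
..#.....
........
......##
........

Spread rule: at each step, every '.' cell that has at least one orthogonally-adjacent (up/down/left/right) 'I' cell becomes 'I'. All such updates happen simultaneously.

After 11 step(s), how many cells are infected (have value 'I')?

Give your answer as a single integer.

Step 0 (initial): 1 infected
Step 1: +1 new -> 2 infected
Step 2: +2 new -> 4 infected
Step 3: +4 new -> 8 infected
Step 4: +5 new -> 13 infected
Step 5: +8 new -> 21 infected
Step 6: +8 new -> 29 infected
Step 7: +9 new -> 38 infected
Step 8: +7 new -> 45 infected
Step 9: +6 new -> 51 infected
Step 10: +4 new -> 55 infected
Step 11: +1 new -> 56 infected

Answer: 56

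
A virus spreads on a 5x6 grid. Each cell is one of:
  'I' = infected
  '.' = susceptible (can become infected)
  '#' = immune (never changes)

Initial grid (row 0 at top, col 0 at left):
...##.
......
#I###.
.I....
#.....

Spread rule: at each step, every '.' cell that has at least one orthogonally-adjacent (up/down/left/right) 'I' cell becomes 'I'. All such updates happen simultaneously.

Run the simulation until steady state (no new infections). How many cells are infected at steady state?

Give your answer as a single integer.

Step 0 (initial): 2 infected
Step 1: +4 new -> 6 infected
Step 2: +5 new -> 11 infected
Step 3: +5 new -> 16 infected
Step 4: +3 new -> 19 infected
Step 5: +3 new -> 22 infected
Step 6: +1 new -> 23 infected
Step 7: +0 new -> 23 infected

Answer: 23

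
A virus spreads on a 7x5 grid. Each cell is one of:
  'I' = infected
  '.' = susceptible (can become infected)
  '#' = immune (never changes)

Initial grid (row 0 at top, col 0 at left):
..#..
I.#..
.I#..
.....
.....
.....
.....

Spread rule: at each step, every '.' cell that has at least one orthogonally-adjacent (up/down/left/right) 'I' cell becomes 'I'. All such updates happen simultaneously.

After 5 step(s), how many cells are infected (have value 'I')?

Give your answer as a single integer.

Answer: 26

Derivation:
Step 0 (initial): 2 infected
Step 1: +4 new -> 6 infected
Step 2: +4 new -> 10 infected
Step 3: +4 new -> 14 infected
Step 4: +6 new -> 20 infected
Step 5: +6 new -> 26 infected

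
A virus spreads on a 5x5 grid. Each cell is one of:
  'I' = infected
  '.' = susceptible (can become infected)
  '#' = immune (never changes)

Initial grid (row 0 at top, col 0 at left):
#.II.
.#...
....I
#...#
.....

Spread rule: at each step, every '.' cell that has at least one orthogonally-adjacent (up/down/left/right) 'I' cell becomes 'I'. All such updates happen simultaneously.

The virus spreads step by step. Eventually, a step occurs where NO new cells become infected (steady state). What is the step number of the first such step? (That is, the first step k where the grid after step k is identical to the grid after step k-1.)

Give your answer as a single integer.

Answer: 7

Derivation:
Step 0 (initial): 3 infected
Step 1: +6 new -> 9 infected
Step 2: +2 new -> 11 infected
Step 3: +3 new -> 14 infected
Step 4: +4 new -> 18 infected
Step 5: +2 new -> 20 infected
Step 6: +1 new -> 21 infected
Step 7: +0 new -> 21 infected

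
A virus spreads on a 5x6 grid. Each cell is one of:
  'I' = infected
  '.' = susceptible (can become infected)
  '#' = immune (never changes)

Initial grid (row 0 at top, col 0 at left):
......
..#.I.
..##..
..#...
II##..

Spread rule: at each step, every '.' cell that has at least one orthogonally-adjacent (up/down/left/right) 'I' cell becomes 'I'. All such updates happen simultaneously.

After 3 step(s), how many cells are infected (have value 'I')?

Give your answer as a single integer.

Step 0 (initial): 3 infected
Step 1: +6 new -> 9 infected
Step 2: +6 new -> 15 infected
Step 3: +6 new -> 21 infected

Answer: 21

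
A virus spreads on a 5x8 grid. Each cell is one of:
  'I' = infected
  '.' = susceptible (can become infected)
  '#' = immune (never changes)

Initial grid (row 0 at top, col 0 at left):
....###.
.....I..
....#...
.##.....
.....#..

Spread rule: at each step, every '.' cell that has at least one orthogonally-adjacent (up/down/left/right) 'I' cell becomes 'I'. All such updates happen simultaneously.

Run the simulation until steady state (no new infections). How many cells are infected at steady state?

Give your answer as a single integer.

Answer: 33

Derivation:
Step 0 (initial): 1 infected
Step 1: +3 new -> 4 infected
Step 2: +4 new -> 8 infected
Step 3: +7 new -> 15 infected
Step 4: +7 new -> 22 infected
Step 5: +5 new -> 27 infected
Step 6: +3 new -> 30 infected
Step 7: +2 new -> 32 infected
Step 8: +1 new -> 33 infected
Step 9: +0 new -> 33 infected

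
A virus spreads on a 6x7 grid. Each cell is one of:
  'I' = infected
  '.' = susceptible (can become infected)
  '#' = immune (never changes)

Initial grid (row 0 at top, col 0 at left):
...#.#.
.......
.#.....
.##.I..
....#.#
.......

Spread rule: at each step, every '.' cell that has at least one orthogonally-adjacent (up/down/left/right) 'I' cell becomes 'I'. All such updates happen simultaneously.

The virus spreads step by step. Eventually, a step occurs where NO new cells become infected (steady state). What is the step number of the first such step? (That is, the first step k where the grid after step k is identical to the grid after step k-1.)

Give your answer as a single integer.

Step 0 (initial): 1 infected
Step 1: +3 new -> 4 infected
Step 2: +6 new -> 10 infected
Step 3: +8 new -> 18 infected
Step 4: +6 new -> 24 infected
Step 5: +5 new -> 29 infected
Step 6: +4 new -> 33 infected
Step 7: +2 new -> 35 infected
Step 8: +0 new -> 35 infected

Answer: 8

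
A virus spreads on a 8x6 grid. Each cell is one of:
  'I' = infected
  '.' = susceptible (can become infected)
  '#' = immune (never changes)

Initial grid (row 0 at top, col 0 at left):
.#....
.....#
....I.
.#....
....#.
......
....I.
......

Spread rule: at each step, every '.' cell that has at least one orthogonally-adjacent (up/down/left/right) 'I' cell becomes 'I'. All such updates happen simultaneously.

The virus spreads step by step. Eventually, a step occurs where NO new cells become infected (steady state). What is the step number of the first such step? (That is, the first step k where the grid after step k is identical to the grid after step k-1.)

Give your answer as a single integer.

Step 0 (initial): 2 infected
Step 1: +8 new -> 10 infected
Step 2: +10 new -> 20 infected
Step 3: +10 new -> 30 infected
Step 4: +7 new -> 37 infected
Step 5: +5 new -> 42 infected
Step 6: +2 new -> 44 infected
Step 7: +0 new -> 44 infected

Answer: 7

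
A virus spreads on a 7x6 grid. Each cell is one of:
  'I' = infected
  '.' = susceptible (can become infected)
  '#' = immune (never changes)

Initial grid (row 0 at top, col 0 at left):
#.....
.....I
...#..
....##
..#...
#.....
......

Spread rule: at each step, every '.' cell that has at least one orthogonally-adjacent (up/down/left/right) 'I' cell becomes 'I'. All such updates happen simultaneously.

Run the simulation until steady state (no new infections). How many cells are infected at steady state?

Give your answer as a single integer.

Answer: 36

Derivation:
Step 0 (initial): 1 infected
Step 1: +3 new -> 4 infected
Step 2: +3 new -> 7 infected
Step 3: +2 new -> 9 infected
Step 4: +3 new -> 12 infected
Step 5: +4 new -> 16 infected
Step 6: +3 new -> 19 infected
Step 7: +3 new -> 22 infected
Step 8: +4 new -> 26 infected
Step 9: +5 new -> 31 infected
Step 10: +4 new -> 35 infected
Step 11: +1 new -> 36 infected
Step 12: +0 new -> 36 infected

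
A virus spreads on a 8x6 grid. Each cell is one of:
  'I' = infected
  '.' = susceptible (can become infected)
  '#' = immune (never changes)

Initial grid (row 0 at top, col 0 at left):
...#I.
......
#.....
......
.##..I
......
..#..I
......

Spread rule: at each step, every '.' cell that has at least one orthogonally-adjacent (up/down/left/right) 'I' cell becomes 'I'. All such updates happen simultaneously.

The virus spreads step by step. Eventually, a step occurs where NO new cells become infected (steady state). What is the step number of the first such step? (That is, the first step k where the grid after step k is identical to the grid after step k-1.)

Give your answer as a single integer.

Step 0 (initial): 3 infected
Step 1: +7 new -> 10 infected
Step 2: +9 new -> 19 infected
Step 3: +5 new -> 24 infected
Step 4: +6 new -> 30 infected
Step 5: +6 new -> 36 infected
Step 6: +5 new -> 41 infected
Step 7: +2 new -> 43 infected
Step 8: +0 new -> 43 infected

Answer: 8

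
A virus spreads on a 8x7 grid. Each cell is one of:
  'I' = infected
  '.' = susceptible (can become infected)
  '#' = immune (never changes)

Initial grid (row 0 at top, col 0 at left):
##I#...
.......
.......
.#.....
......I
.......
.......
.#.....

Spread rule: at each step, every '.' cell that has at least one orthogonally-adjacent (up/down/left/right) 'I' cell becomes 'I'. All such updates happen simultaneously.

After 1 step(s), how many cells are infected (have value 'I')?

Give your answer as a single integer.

Step 0 (initial): 2 infected
Step 1: +4 new -> 6 infected

Answer: 6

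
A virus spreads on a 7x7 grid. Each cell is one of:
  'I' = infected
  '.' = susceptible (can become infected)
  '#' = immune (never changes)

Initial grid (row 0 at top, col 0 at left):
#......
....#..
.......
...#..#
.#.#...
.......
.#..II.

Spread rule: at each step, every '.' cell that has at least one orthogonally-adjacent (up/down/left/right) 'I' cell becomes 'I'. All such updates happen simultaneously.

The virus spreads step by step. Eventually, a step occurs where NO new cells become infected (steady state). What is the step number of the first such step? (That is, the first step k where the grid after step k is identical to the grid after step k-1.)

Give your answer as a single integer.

Answer: 10

Derivation:
Step 0 (initial): 2 infected
Step 1: +4 new -> 6 infected
Step 2: +5 new -> 11 infected
Step 3: +4 new -> 15 infected
Step 4: +4 new -> 19 infected
Step 5: +5 new -> 24 infected
Step 6: +7 new -> 31 infected
Step 7: +6 new -> 37 infected
Step 8: +3 new -> 40 infected
Step 9: +2 new -> 42 infected
Step 10: +0 new -> 42 infected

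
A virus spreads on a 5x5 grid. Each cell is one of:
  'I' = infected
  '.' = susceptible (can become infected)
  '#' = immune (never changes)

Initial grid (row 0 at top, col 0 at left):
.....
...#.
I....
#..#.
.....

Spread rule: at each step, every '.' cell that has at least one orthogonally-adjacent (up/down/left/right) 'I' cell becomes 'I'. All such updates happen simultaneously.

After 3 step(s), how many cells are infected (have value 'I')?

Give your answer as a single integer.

Step 0 (initial): 1 infected
Step 1: +2 new -> 3 infected
Step 2: +4 new -> 7 infected
Step 3: +5 new -> 12 infected

Answer: 12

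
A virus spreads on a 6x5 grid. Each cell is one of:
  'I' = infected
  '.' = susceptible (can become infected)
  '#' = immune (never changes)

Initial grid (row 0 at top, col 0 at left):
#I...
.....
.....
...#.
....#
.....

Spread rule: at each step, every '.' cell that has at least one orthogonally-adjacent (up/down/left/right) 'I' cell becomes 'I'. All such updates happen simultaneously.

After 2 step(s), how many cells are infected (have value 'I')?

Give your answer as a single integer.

Answer: 7

Derivation:
Step 0 (initial): 1 infected
Step 1: +2 new -> 3 infected
Step 2: +4 new -> 7 infected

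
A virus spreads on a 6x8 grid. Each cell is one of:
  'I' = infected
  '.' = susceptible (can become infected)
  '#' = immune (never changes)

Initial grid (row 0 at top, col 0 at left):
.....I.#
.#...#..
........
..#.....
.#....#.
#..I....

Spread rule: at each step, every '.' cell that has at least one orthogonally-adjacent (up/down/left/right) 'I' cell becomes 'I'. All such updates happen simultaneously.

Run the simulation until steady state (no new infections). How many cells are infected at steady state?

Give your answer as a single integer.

Answer: 41

Derivation:
Step 0 (initial): 2 infected
Step 1: +5 new -> 7 infected
Step 2: +8 new -> 15 infected
Step 3: +9 new -> 24 infected
Step 4: +8 new -> 32 infected
Step 5: +4 new -> 36 infected
Step 6: +3 new -> 39 infected
Step 7: +1 new -> 40 infected
Step 8: +1 new -> 41 infected
Step 9: +0 new -> 41 infected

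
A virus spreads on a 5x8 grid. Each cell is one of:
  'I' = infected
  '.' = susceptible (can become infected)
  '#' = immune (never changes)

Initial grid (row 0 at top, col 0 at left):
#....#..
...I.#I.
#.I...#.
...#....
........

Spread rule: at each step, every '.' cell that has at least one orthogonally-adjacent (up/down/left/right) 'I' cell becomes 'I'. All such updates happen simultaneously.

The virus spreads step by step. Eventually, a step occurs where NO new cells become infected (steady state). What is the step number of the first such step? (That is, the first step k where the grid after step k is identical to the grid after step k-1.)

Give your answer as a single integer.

Step 0 (initial): 3 infected
Step 1: +8 new -> 11 infected
Step 2: +8 new -> 19 infected
Step 3: +8 new -> 27 infected
Step 4: +5 new -> 32 infected
Step 5: +2 new -> 34 infected
Step 6: +0 new -> 34 infected

Answer: 6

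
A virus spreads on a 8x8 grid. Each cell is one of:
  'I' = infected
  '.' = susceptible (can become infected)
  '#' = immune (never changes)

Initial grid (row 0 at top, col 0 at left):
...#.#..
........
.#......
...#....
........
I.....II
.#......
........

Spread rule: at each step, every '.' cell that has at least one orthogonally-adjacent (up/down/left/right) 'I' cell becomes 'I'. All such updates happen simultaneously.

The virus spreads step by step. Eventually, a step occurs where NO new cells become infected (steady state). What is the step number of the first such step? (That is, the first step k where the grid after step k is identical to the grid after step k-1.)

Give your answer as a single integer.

Step 0 (initial): 3 infected
Step 1: +8 new -> 11 infected
Step 2: +11 new -> 22 infected
Step 3: +12 new -> 34 infected
Step 4: +10 new -> 44 infected
Step 5: +8 new -> 52 infected
Step 6: +4 new -> 56 infected
Step 7: +3 new -> 59 infected
Step 8: +0 new -> 59 infected

Answer: 8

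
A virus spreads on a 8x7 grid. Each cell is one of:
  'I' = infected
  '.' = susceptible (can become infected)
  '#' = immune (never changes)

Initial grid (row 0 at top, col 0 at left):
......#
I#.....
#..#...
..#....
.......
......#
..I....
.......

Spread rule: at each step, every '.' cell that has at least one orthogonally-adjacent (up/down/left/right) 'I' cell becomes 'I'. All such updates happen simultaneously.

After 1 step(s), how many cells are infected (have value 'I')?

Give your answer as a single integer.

Step 0 (initial): 2 infected
Step 1: +5 new -> 7 infected

Answer: 7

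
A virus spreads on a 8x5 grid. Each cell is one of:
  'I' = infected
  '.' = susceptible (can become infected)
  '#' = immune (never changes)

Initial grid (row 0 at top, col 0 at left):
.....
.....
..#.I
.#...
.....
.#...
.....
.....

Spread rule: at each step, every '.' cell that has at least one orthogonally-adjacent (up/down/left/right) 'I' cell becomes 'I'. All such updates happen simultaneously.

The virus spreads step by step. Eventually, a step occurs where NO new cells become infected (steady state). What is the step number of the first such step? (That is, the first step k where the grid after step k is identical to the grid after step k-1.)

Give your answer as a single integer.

Answer: 10

Derivation:
Step 0 (initial): 1 infected
Step 1: +3 new -> 4 infected
Step 2: +4 new -> 8 infected
Step 3: +5 new -> 13 infected
Step 4: +5 new -> 18 infected
Step 5: +7 new -> 25 infected
Step 6: +5 new -> 30 infected
Step 7: +4 new -> 34 infected
Step 8: +2 new -> 36 infected
Step 9: +1 new -> 37 infected
Step 10: +0 new -> 37 infected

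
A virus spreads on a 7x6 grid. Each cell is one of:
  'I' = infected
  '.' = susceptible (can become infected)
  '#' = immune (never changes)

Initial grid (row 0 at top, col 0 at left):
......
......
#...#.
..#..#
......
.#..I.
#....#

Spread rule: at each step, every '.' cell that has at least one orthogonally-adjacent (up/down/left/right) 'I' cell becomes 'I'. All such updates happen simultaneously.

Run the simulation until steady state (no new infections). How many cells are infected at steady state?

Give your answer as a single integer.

Step 0 (initial): 1 infected
Step 1: +4 new -> 5 infected
Step 2: +5 new -> 10 infected
Step 3: +3 new -> 13 infected
Step 4: +3 new -> 16 infected
Step 5: +4 new -> 20 infected
Step 6: +6 new -> 26 infected
Step 7: +4 new -> 30 infected
Step 8: +4 new -> 34 infected
Step 9: +1 new -> 35 infected
Step 10: +0 new -> 35 infected

Answer: 35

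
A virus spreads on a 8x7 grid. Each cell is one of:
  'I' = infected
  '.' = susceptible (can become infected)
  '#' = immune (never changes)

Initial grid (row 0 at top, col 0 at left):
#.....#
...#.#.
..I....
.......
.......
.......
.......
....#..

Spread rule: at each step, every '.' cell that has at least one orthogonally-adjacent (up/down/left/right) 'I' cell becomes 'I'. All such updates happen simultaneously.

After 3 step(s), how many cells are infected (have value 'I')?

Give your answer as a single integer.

Step 0 (initial): 1 infected
Step 1: +4 new -> 5 infected
Step 2: +7 new -> 12 infected
Step 3: +10 new -> 22 infected

Answer: 22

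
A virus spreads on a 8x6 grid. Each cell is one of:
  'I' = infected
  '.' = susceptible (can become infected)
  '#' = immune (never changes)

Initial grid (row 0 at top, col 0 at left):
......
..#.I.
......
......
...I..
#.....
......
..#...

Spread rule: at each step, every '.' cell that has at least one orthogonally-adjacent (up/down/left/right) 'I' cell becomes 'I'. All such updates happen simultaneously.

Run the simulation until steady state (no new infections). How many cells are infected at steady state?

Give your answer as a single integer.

Step 0 (initial): 2 infected
Step 1: +8 new -> 10 infected
Step 2: +11 new -> 21 infected
Step 3: +10 new -> 31 infected
Step 4: +6 new -> 37 infected
Step 5: +6 new -> 43 infected
Step 6: +2 new -> 45 infected
Step 7: +0 new -> 45 infected

Answer: 45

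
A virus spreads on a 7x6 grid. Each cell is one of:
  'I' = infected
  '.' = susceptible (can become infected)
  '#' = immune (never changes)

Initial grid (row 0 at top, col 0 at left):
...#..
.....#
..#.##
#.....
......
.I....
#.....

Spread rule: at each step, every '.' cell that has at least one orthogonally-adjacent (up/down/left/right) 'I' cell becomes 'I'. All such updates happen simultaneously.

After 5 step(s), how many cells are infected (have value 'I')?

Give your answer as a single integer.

Step 0 (initial): 1 infected
Step 1: +4 new -> 5 infected
Step 2: +5 new -> 10 infected
Step 3: +5 new -> 15 infected
Step 4: +6 new -> 21 infected
Step 5: +7 new -> 28 infected

Answer: 28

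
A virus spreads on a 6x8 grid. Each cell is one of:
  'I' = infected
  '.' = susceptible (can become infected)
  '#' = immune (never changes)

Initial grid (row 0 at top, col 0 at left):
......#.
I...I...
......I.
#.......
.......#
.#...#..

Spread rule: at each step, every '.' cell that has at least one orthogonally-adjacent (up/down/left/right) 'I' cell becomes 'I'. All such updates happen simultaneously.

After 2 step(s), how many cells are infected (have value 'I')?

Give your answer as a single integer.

Step 0 (initial): 3 infected
Step 1: +11 new -> 14 infected
Step 2: +11 new -> 25 infected

Answer: 25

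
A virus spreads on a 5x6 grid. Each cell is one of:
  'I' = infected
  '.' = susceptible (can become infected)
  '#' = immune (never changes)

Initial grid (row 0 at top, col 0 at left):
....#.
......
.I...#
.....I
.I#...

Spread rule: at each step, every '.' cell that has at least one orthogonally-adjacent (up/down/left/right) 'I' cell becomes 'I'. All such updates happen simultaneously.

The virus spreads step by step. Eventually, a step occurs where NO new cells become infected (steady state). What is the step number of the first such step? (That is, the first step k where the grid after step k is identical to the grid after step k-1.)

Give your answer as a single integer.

Step 0 (initial): 3 infected
Step 1: +7 new -> 10 infected
Step 2: +9 new -> 19 infected
Step 3: +5 new -> 24 infected
Step 4: +2 new -> 26 infected
Step 5: +1 new -> 27 infected
Step 6: +0 new -> 27 infected

Answer: 6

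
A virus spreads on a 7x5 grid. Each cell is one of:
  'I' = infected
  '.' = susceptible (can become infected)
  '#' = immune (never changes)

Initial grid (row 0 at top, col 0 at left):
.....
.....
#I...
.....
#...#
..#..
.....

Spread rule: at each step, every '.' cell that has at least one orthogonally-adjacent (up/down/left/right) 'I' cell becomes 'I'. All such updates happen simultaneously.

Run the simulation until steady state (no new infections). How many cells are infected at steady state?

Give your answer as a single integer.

Step 0 (initial): 1 infected
Step 1: +3 new -> 4 infected
Step 2: +7 new -> 11 infected
Step 3: +7 new -> 18 infected
Step 4: +6 new -> 24 infected
Step 5: +4 new -> 28 infected
Step 6: +2 new -> 30 infected
Step 7: +1 new -> 31 infected
Step 8: +0 new -> 31 infected

Answer: 31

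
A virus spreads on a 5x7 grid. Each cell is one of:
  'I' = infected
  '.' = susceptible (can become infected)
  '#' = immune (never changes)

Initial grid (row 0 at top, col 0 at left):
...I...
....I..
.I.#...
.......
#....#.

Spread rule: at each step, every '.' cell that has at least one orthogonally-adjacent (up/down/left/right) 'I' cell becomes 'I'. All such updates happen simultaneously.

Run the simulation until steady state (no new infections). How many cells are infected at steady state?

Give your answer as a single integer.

Answer: 32

Derivation:
Step 0 (initial): 3 infected
Step 1: +9 new -> 12 infected
Step 2: +10 new -> 22 infected
Step 3: +7 new -> 29 infected
Step 4: +2 new -> 31 infected
Step 5: +1 new -> 32 infected
Step 6: +0 new -> 32 infected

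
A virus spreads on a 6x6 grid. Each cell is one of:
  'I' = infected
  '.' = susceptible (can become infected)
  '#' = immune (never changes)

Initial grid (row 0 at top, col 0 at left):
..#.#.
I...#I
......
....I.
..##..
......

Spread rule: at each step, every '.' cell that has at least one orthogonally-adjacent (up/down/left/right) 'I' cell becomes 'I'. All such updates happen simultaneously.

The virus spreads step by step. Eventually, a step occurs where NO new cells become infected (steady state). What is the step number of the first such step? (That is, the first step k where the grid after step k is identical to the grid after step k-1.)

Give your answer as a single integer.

Answer: 6

Derivation:
Step 0 (initial): 3 infected
Step 1: +9 new -> 12 infected
Step 2: +8 new -> 20 infected
Step 3: +6 new -> 26 infected
Step 4: +4 new -> 30 infected
Step 5: +1 new -> 31 infected
Step 6: +0 new -> 31 infected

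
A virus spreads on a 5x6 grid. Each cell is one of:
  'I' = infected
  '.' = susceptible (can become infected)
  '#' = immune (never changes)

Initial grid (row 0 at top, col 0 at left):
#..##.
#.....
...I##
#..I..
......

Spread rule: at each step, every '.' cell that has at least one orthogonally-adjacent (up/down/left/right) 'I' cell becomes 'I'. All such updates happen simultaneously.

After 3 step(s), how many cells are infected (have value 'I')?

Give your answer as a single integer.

Step 0 (initial): 2 infected
Step 1: +5 new -> 7 infected
Step 2: +7 new -> 14 infected
Step 3: +6 new -> 20 infected

Answer: 20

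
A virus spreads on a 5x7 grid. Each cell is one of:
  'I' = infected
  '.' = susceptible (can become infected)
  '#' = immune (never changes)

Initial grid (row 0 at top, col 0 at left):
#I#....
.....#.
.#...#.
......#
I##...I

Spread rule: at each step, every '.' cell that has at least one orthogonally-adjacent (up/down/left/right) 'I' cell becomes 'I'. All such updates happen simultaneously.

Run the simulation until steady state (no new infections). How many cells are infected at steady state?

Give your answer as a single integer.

Step 0 (initial): 3 infected
Step 1: +3 new -> 6 infected
Step 2: +6 new -> 12 infected
Step 3: +5 new -> 17 infected
Step 4: +5 new -> 22 infected
Step 5: +1 new -> 23 infected
Step 6: +1 new -> 24 infected
Step 7: +1 new -> 25 infected
Step 8: +1 new -> 26 infected
Step 9: +1 new -> 27 infected
Step 10: +0 new -> 27 infected

Answer: 27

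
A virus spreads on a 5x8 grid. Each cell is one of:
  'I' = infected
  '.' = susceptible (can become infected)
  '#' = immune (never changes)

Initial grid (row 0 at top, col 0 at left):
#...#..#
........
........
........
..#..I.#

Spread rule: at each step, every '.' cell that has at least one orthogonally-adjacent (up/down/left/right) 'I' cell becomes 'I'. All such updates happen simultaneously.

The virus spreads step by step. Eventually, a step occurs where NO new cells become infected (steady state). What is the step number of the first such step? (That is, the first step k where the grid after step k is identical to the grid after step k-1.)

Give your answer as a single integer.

Answer: 9

Derivation:
Step 0 (initial): 1 infected
Step 1: +3 new -> 4 infected
Step 2: +4 new -> 8 infected
Step 3: +5 new -> 13 infected
Step 4: +6 new -> 19 infected
Step 5: +5 new -> 24 infected
Step 6: +5 new -> 29 infected
Step 7: +4 new -> 33 infected
Step 8: +2 new -> 35 infected
Step 9: +0 new -> 35 infected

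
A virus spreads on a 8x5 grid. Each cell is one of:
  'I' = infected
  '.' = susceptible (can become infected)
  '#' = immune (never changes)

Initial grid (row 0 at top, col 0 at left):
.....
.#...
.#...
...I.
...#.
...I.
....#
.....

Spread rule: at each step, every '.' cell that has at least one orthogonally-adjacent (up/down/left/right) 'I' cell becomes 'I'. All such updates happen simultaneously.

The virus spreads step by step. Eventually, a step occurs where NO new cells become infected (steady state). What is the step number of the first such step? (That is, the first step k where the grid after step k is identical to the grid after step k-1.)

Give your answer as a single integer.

Step 0 (initial): 2 infected
Step 1: +6 new -> 8 infected
Step 2: +9 new -> 17 infected
Step 3: +9 new -> 26 infected
Step 4: +6 new -> 32 infected
Step 5: +3 new -> 35 infected
Step 6: +1 new -> 36 infected
Step 7: +0 new -> 36 infected

Answer: 7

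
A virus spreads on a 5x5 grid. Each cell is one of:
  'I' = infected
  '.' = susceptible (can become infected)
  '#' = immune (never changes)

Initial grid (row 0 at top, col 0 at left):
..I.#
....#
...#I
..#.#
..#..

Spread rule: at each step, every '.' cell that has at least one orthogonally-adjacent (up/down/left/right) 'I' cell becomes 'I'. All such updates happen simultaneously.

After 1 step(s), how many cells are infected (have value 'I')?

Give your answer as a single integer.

Answer: 5

Derivation:
Step 0 (initial): 2 infected
Step 1: +3 new -> 5 infected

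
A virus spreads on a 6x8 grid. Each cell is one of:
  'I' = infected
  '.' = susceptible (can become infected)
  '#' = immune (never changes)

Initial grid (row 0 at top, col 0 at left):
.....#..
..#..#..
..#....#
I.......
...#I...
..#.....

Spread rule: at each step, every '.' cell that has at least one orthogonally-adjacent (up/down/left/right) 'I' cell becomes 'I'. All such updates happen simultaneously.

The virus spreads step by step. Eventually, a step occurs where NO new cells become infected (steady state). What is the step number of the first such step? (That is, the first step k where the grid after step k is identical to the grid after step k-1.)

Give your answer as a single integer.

Answer: 8

Derivation:
Step 0 (initial): 2 infected
Step 1: +6 new -> 8 infected
Step 2: +11 new -> 19 infected
Step 3: +10 new -> 29 infected
Step 4: +6 new -> 35 infected
Step 5: +3 new -> 38 infected
Step 6: +2 new -> 40 infected
Step 7: +1 new -> 41 infected
Step 8: +0 new -> 41 infected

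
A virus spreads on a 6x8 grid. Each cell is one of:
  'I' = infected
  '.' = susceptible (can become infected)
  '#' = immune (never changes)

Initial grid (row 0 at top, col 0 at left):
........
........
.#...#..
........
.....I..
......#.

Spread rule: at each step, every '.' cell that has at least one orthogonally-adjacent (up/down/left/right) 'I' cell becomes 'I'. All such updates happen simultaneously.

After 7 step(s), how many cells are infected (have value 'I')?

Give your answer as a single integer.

Answer: 42

Derivation:
Step 0 (initial): 1 infected
Step 1: +4 new -> 5 infected
Step 2: +5 new -> 10 infected
Step 3: +7 new -> 17 infected
Step 4: +7 new -> 24 infected
Step 5: +9 new -> 33 infected
Step 6: +6 new -> 39 infected
Step 7: +3 new -> 42 infected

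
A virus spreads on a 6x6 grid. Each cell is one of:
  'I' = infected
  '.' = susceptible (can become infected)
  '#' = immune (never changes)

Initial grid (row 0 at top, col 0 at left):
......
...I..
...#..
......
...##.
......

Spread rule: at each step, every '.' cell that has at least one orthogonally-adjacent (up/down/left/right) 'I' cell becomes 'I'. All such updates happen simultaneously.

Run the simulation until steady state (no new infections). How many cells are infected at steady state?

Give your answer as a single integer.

Answer: 33

Derivation:
Step 0 (initial): 1 infected
Step 1: +3 new -> 4 infected
Step 2: +6 new -> 10 infected
Step 3: +7 new -> 17 infected
Step 4: +6 new -> 23 infected
Step 5: +4 new -> 27 infected
Step 6: +4 new -> 31 infected
Step 7: +2 new -> 33 infected
Step 8: +0 new -> 33 infected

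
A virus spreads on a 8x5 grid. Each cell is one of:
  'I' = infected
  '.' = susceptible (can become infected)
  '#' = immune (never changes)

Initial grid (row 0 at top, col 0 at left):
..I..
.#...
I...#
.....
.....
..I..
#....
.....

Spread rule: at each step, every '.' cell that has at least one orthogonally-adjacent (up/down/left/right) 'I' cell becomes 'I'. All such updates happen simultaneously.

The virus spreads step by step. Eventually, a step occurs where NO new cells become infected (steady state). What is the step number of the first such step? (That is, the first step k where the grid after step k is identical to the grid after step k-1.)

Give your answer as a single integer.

Step 0 (initial): 3 infected
Step 1: +10 new -> 13 infected
Step 2: +14 new -> 27 infected
Step 3: +7 new -> 34 infected
Step 4: +3 new -> 37 infected
Step 5: +0 new -> 37 infected

Answer: 5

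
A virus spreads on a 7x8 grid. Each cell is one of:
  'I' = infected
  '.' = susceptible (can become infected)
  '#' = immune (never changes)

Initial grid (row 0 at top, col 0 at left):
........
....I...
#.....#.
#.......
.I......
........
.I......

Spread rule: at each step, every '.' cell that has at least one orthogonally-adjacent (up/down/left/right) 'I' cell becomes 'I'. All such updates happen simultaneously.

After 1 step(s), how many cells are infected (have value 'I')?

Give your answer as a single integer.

Answer: 13

Derivation:
Step 0 (initial): 3 infected
Step 1: +10 new -> 13 infected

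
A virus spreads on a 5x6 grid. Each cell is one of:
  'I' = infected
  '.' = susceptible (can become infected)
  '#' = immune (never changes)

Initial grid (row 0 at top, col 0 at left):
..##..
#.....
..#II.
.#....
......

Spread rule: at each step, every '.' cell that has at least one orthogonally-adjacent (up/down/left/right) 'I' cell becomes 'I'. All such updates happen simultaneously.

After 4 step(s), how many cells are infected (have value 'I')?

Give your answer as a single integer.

Step 0 (initial): 2 infected
Step 1: +5 new -> 7 infected
Step 2: +7 new -> 14 infected
Step 3: +4 new -> 18 infected
Step 4: +3 new -> 21 infected

Answer: 21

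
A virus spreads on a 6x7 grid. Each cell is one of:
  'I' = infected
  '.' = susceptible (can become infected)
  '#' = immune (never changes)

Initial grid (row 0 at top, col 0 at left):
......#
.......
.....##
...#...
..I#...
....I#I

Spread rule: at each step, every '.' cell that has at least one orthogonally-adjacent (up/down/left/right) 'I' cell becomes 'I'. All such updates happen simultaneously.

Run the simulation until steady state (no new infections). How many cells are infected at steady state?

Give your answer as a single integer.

Step 0 (initial): 3 infected
Step 1: +6 new -> 9 infected
Step 2: +7 new -> 16 infected
Step 3: +7 new -> 23 infected
Step 4: +5 new -> 28 infected
Step 5: +5 new -> 33 infected
Step 6: +3 new -> 36 infected
Step 7: +0 new -> 36 infected

Answer: 36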